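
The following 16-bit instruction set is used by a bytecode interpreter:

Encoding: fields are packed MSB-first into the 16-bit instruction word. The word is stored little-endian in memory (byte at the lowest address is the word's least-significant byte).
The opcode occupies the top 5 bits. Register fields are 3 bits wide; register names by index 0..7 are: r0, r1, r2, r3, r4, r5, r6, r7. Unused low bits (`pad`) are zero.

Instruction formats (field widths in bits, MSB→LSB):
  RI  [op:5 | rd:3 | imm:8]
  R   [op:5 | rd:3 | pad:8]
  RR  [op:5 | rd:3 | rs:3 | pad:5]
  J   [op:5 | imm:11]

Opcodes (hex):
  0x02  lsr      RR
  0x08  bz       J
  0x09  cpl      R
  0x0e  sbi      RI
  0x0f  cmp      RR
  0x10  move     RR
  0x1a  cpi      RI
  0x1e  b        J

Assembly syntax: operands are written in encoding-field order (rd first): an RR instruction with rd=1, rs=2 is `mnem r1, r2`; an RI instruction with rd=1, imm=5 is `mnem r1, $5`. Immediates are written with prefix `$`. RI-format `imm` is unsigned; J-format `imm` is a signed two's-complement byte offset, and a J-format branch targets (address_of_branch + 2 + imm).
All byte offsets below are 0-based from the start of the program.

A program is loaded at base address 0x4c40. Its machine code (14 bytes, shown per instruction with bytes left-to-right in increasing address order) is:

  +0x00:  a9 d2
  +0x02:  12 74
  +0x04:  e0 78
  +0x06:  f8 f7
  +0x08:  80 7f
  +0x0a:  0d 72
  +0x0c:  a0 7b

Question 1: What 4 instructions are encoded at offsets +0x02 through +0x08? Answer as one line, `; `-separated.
+0x02: 12 74 ⇒ word 0x7412 (little)
  op=0x7412>>11=0xe ⇒ sbi (RI)
  [10:8] rd=4 = r4
  [7:0] imm=18 = $18
+0x04: e0 78 ⇒ word 0x78e0 (little)
  op=0x78e0>>11=0xf ⇒ cmp (RR)
  [10:8] rd=0 = r0
  [7:5] rs=7 = r7
+0x06: f8 f7 ⇒ word 0xf7f8 (little)
  op=0xf7f8>>11=0x1e ⇒ b (J)
  [10:0] imm=2040 (s11→-8) = $-8
+0x08: 80 7f ⇒ word 0x7f80 (little)
  op=0x7f80>>11=0xf ⇒ cmp (RR)
  [10:8] rd=7 = r7
  [7:5] rs=4 = r4

sbi r4, $18; cmp r0, r7; b $-8; cmp r7, r4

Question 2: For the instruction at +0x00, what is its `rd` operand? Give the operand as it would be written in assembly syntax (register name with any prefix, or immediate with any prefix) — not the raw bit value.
@+00  little-endian(a9 d2) = 0xd2a9
  opcode bits[15:11]=0x1a: cpi/RI
  rd: (w>>8)&0x7=0x2 → r2
  imm: (w>>0)&0xff=0xa9 → $169

r2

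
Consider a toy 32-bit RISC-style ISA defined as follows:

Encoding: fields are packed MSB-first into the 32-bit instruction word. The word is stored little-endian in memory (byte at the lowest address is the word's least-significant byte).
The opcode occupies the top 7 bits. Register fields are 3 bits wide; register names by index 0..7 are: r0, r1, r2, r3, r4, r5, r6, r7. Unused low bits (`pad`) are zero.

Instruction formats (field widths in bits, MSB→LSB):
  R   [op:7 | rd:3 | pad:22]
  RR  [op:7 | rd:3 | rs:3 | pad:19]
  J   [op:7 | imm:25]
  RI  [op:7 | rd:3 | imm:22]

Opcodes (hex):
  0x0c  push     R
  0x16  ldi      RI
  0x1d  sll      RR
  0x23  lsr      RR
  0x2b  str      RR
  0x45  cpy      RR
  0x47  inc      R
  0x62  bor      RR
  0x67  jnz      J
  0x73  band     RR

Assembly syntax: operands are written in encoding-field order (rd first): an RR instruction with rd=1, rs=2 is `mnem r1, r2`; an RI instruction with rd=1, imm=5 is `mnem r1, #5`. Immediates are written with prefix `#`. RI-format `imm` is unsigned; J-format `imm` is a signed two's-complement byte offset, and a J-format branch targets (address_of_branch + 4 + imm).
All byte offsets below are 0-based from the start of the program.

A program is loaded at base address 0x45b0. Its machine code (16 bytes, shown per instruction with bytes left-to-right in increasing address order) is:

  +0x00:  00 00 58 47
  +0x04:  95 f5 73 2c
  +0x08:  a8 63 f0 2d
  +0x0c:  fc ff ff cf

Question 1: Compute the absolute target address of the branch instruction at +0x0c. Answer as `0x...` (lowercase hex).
0x45bc

@+0c  little-endian(fc ff ff cf) = 0xcffffffc
  top 7b → 0x67 → jnz [J]
  imm: (w>>0)&0x1ffffff=0x1fffffc (s25→-4) → #-4
  target = base 0x45b0 + off 0x0c + 4 + imm -4 = 0x45bc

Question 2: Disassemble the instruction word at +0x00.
lsr r5, r3

@+00  little-endian(00 00 58 47) = 0x47580000
  op=0x47580000>>25=0x23 ⇒ lsr (RR)
  rd@[24:22]=0x5 ⇒ r5
  rs@[21:19]=0x3 ⇒ r3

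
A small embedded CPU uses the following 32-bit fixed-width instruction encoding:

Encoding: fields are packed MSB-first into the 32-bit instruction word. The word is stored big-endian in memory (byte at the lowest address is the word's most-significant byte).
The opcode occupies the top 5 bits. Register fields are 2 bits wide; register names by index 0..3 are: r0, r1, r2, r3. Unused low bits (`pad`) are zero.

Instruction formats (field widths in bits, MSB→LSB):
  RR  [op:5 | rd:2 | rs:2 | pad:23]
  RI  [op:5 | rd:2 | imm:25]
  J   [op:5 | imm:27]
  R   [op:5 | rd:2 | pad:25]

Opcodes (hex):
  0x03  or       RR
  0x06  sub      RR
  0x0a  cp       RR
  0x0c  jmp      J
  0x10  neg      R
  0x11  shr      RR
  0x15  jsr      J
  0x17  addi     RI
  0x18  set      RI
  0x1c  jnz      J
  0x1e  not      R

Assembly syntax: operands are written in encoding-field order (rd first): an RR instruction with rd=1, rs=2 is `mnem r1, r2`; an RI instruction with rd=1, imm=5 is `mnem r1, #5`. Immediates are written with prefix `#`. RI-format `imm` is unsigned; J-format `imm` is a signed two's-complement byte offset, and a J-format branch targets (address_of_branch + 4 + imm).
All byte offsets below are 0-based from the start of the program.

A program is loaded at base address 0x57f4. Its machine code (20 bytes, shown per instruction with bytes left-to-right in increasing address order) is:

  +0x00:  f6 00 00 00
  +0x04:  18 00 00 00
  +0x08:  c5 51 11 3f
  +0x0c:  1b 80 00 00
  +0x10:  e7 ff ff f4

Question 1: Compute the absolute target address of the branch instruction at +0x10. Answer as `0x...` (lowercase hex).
0x57fc

+0x10: e7 ff ff f4 ⇒ word 0xe7fffff4 (big)
  top 5b → 0x1c → jnz [J]
  imm: (w>>0)&0x7ffffff=0x7fffff4 (s27→-12) → #-12
  target = base 0x57f4 + off 0x10 + 4 + imm -12 = 0x57fc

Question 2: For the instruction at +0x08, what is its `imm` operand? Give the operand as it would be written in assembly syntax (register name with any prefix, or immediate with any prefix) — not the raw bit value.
#22090047

+0x08: c5 51 11 3f ⇒ word 0xc551113f (big)
  opcode bits[31:27]=0x18: set/RI
  rd: (w>>25)&0x3=0x2 → r2
  imm: (w>>0)&0x1ffffff=0x151113f → #22090047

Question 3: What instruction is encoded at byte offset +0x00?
not r3

[00] f6 00 00 00 → 0xf6000000
  op=0xf6000000>>27=0x1e ⇒ not (R)
  rd@[26:25]=0x3 ⇒ r3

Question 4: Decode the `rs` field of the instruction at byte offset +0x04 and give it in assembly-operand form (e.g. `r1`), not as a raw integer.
off 0x04: read 18 00 00 00 as big → 0x18000000
  opcode bits[31:27]=0x3: or/RR
  rd: (w>>25)&0x3=0x0 → r0
  rs: (w>>23)&0x3=0x0 → r0

r0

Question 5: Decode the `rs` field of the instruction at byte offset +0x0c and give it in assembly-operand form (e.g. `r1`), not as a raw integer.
r3

+0x0c: 1b 80 00 00 ⇒ word 0x1b800000 (big)
  op=0x1b800000>>27=0x3 ⇒ or (RR)
  rd@[26:25]=0x1 ⇒ r1
  rs@[24:23]=0x3 ⇒ r3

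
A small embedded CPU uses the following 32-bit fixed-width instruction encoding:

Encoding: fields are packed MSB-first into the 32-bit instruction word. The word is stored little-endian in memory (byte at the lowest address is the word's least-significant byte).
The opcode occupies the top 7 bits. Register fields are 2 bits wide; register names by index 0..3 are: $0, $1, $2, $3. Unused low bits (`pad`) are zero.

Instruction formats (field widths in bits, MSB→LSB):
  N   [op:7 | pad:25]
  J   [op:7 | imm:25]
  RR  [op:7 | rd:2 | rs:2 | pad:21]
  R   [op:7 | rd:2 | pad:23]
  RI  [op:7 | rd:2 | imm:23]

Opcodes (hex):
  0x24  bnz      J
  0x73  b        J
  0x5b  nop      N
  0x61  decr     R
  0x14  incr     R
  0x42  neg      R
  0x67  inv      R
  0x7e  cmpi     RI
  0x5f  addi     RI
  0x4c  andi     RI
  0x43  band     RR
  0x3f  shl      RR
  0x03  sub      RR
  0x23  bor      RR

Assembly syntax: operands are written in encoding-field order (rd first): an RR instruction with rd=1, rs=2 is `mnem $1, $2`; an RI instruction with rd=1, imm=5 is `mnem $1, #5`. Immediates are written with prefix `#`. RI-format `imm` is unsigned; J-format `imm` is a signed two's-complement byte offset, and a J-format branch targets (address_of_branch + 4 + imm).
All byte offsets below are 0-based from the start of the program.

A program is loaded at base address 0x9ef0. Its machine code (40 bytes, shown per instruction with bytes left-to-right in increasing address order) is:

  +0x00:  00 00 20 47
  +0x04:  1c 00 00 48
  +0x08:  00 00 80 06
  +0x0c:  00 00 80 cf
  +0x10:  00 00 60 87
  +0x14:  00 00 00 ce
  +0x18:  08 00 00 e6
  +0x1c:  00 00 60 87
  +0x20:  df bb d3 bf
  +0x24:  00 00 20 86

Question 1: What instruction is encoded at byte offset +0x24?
band $0, $1

[24] 00 00 20 86 → 0x86200000
  op=0x86200000>>25=0x43 ⇒ band (RR)
  rd@[24:23]=0x0 ⇒ $0
  rs@[22:21]=0x1 ⇒ $1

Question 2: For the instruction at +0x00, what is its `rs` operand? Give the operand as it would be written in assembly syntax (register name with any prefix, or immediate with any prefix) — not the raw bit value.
$1

+0x00: 00 00 20 47 ⇒ word 0x47200000 (little)
  op=0x47200000>>25=0x23 ⇒ bor (RR)
  rd@[24:23]=0x2 ⇒ $2
  rs@[22:21]=0x1 ⇒ $1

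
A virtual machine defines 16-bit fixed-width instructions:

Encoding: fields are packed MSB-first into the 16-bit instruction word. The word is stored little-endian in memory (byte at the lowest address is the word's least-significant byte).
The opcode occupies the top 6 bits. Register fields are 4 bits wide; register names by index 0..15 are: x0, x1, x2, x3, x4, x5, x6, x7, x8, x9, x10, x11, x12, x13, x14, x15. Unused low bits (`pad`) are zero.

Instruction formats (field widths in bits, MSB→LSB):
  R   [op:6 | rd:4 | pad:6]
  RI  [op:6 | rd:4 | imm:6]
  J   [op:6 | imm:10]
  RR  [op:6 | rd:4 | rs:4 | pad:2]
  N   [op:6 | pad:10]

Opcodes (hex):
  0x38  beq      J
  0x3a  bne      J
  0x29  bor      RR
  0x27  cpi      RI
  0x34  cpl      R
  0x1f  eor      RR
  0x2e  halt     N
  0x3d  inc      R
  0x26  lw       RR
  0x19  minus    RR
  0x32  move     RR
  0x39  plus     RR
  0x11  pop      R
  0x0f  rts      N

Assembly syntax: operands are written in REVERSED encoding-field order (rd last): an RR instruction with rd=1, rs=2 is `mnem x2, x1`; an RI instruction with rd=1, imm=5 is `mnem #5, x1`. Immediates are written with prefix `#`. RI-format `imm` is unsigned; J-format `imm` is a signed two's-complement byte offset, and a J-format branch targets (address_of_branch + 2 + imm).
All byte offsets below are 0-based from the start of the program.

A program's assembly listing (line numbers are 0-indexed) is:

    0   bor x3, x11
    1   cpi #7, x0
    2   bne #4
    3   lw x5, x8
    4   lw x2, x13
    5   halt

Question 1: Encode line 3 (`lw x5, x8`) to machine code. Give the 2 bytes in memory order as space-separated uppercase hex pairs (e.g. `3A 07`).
14 9A

L3: lw op=0x26:6|rd=8:4|rs=5:4|pad=0:2 ⇒ 0x9a14 ⇒ little 14 9a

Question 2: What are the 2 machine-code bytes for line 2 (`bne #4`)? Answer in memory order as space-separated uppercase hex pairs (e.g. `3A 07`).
line 2 (bne): pack op=0x3a:6|imm=4:10 = 0xe804; little→ 04 e8

04 E8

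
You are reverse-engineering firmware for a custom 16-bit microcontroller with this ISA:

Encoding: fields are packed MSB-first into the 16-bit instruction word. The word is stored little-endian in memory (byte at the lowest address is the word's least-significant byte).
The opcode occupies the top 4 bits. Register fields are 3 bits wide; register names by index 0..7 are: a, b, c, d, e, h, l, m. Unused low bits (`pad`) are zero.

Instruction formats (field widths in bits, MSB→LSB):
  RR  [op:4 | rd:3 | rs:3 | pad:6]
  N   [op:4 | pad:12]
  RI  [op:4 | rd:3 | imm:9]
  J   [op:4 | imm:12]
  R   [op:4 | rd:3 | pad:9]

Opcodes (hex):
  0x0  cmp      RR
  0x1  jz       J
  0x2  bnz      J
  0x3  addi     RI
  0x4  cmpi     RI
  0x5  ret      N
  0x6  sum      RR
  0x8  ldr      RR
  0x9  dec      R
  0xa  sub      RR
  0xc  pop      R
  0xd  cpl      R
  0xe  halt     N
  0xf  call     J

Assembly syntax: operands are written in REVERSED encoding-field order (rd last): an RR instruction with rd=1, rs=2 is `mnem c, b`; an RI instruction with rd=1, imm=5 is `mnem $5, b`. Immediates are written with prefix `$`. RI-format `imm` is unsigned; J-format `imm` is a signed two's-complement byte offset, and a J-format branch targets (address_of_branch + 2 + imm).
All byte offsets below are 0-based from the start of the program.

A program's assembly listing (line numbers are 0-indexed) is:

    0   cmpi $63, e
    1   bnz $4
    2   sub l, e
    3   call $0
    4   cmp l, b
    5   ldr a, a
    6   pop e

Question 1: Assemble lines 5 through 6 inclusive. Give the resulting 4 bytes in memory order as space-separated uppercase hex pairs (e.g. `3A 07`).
00 80 00 C8

line 5 (ldr): pack op=0x8:4|rd=0:3|rs=0:3|pad=0:6 = 0x8000; little→ 00 80
line 6 (pop): pack op=0xc:4|rd=4:3|pad=0:9 = 0xc800; little→ 00 c8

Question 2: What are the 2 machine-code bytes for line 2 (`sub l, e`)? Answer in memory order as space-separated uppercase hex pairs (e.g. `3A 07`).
80 A9

2. sub fields op=0xa:4|rd=4:3|rs=6:3|pad=0:6 → word a980h → 80 a9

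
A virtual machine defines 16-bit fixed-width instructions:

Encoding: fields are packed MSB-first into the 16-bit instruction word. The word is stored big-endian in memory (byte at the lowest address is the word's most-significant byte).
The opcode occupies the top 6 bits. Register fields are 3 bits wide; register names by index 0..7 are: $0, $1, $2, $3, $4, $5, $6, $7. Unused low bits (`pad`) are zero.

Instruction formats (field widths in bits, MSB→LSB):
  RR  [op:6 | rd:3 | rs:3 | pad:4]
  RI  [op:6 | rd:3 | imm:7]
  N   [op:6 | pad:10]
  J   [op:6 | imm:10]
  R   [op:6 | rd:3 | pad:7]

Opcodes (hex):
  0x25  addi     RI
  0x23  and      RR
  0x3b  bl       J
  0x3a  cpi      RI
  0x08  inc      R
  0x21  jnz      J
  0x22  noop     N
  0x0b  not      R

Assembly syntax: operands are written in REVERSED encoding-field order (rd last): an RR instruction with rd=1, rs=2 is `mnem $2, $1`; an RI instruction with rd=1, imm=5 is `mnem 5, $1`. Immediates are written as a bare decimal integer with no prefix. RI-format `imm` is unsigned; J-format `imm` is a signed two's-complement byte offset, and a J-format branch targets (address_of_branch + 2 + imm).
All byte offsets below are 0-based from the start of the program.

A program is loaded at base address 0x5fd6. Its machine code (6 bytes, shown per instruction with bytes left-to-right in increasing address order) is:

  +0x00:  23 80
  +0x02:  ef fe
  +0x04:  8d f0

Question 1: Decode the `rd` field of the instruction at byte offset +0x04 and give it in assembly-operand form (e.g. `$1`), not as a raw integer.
$3

@+04  big-endian(8d f0) = 0x8df0
  op=0x8df0>>10=0x23 ⇒ and (RR)
  [9:7] rd=3 = $3
  [6:4] rs=7 = $7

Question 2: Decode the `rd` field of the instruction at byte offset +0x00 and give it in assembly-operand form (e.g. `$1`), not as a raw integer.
$7

[00] 23 80 → 0x2380
  opcode bits[15:10]=0x8: inc/R
  [9:7] rd=7 = $7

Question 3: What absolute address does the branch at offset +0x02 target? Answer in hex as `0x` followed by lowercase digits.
0x5fd8

off 0x02: read ef fe as big → 0xeffe
  opcode bits[15:10]=0x3b: bl/J
  [9:0] imm=1022 (s10→-2) = -2
  target = base 0x5fd6 + off 0x02 + 2 + imm -2 = 0x5fd8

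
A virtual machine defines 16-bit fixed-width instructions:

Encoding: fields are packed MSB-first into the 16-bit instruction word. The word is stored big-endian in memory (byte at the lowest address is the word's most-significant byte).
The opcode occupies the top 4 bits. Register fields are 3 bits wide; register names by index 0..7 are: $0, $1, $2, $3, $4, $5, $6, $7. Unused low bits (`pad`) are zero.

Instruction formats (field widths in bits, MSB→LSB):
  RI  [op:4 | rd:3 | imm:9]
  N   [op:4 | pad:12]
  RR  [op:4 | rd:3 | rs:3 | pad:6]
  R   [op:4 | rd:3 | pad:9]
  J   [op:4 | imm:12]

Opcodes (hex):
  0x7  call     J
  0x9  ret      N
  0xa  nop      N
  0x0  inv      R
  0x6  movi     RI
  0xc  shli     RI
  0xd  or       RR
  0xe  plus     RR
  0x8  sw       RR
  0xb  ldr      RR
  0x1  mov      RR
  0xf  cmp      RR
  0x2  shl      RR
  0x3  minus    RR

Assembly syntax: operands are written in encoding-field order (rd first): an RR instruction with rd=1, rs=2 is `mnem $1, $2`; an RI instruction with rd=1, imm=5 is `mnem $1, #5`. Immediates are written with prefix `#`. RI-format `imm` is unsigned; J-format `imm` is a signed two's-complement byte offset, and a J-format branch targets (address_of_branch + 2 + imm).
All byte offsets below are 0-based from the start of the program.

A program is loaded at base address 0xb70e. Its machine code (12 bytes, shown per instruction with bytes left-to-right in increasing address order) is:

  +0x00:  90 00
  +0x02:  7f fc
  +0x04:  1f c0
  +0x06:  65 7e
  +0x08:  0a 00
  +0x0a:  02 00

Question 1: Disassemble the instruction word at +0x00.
[00] 90 00 → 0x9000
  op=0x9000>>12=0x9 ⇒ ret (N)

ret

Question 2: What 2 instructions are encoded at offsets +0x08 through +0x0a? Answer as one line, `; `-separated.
inv $5; inv $1

[08] 0a 00 → 0x0a00
  op=0x0a00>>12=0x0 ⇒ inv (R)
  rd: (w>>9)&0x7=0x5 → $5
[0a] 02 00 → 0x0200
  op=0x0200>>12=0x0 ⇒ inv (R)
  rd: (w>>9)&0x7=0x1 → $1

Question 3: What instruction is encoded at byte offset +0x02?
[02] 7f fc → 0x7ffc
  op=0x7ffc>>12=0x7 ⇒ call (J)
  [11:0] imm=4092 (s12→-4) = #-4

call #-4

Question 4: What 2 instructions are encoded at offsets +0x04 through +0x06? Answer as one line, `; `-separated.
[04] 1f c0 → 0x1fc0
  opcode bits[15:12]=0x1: mov/RR
  [11:9] rd=7 = $7
  [8:6] rs=7 = $7
[06] 65 7e → 0x657e
  opcode bits[15:12]=0x6: movi/RI
  [11:9] rd=2 = $2
  [8:0] imm=382 = #382

mov $7, $7; movi $2, #382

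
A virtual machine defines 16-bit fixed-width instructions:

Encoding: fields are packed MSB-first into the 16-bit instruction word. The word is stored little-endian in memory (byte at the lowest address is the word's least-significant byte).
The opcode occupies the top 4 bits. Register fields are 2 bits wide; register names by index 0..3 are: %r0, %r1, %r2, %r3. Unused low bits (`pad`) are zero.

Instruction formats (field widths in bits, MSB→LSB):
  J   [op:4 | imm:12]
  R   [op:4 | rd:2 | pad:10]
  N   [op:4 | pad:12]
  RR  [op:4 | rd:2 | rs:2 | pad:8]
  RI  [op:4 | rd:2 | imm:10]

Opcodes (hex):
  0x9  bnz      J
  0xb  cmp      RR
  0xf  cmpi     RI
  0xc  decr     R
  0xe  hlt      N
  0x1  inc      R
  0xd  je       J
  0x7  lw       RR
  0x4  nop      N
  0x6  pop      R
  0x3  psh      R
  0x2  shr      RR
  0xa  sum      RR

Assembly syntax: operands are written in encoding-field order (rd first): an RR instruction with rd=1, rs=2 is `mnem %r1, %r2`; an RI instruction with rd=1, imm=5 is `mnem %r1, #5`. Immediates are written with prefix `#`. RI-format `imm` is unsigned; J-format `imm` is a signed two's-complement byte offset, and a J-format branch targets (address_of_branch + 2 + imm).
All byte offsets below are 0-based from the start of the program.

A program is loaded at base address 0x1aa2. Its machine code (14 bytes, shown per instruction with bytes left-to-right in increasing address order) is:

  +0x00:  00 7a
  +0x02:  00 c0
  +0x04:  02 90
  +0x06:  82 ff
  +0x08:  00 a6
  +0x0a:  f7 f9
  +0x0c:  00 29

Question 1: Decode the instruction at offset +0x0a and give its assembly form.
cmpi %r2, #503

off 0x0a: read f7 f9 as little → 0xf9f7
  top 4b → 0xf → cmpi [RI]
  rd@[11:10]=0x2 ⇒ %r2
  imm@[9:0]=0x1f7 ⇒ #503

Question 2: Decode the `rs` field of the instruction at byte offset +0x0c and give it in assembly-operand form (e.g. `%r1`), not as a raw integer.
%r1

@+0c  little-endian(00 29) = 0x2900
  op=0x2900>>12=0x2 ⇒ shr (RR)
  [11:10] rd=2 = %r2
  [9:8] rs=1 = %r1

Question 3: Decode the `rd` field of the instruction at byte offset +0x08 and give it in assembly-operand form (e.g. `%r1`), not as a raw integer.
[08] 00 a6 → 0xa600
  opcode bits[15:12]=0xa: sum/RR
  rd@[11:10]=0x1 ⇒ %r1
  rs@[9:8]=0x2 ⇒ %r2

%r1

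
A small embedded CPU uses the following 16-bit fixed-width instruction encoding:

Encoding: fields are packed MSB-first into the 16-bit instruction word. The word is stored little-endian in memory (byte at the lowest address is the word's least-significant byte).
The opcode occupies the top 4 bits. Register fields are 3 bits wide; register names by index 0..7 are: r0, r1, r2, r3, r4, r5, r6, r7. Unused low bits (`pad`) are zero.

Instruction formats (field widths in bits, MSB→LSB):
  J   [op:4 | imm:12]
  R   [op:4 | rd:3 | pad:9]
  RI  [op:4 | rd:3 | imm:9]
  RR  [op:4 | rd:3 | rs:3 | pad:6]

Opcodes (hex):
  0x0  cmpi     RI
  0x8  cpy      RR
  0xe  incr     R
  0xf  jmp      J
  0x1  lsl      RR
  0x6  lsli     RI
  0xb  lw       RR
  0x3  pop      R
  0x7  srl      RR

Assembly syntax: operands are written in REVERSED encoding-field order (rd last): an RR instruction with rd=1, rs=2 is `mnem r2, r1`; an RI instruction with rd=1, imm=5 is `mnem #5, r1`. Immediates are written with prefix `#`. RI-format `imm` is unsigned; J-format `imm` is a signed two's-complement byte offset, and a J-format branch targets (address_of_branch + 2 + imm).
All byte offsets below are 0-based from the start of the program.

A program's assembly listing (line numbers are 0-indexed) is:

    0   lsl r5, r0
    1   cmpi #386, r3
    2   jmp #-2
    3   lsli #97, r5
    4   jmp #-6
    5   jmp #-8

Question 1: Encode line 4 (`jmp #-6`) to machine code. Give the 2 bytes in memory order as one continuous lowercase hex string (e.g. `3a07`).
faff

line 4 (jmp): pack op=0xf:4|imm=-6:12 = 0xfffa; little→ fa ff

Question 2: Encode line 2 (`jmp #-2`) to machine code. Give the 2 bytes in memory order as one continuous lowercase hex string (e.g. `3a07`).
2. jmp fields op=0xf:4|imm=-2:12 → word fffeh → fe ff

feff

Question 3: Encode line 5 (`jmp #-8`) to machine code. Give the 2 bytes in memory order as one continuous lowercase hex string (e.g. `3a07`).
f8ff

L5: jmp op=0xf:4|imm=-8:12 ⇒ 0xfff8 ⇒ little f8 ff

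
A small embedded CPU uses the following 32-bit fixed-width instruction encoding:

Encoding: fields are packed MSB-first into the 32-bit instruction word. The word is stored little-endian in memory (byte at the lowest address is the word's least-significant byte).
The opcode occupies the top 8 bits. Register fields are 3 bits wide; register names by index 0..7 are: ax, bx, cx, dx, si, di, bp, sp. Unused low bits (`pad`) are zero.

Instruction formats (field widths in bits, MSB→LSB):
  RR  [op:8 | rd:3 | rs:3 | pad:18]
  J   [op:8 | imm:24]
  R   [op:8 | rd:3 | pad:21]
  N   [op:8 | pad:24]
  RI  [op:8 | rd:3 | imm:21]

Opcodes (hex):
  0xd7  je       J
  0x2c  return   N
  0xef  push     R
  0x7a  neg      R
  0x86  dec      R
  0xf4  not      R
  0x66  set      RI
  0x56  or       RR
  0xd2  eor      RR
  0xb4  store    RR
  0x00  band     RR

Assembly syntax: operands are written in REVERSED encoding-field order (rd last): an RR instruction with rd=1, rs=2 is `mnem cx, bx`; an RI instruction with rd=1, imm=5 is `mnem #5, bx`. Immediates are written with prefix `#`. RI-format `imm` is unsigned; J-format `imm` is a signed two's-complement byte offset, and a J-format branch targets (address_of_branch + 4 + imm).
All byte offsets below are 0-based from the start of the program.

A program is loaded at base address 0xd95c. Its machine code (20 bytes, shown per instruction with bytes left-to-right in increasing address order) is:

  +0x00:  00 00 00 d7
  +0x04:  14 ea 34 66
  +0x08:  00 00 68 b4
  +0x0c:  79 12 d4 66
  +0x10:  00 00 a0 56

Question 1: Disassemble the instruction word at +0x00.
@+00  little-endian(00 00 00 d7) = 0xd7000000
  top 8b → 0xd7 → je [J]
  [23:0] imm=0 = #0

je #0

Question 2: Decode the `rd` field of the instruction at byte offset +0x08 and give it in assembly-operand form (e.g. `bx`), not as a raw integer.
dx

off 0x08: read 00 00 68 b4 as little → 0xb4680000
  top 8b → 0xb4 → store [RR]
  rd: (w>>21)&0x7=0x3 → dx
  rs: (w>>18)&0x7=0x2 → cx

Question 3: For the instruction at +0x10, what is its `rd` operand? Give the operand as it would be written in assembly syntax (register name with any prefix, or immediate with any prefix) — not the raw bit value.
di

[10] 00 00 a0 56 → 0x56a00000
  op=0x56a00000>>24=0x56 ⇒ or (RR)
  rd: (w>>21)&0x7=0x5 → di
  rs: (w>>18)&0x7=0x0 → ax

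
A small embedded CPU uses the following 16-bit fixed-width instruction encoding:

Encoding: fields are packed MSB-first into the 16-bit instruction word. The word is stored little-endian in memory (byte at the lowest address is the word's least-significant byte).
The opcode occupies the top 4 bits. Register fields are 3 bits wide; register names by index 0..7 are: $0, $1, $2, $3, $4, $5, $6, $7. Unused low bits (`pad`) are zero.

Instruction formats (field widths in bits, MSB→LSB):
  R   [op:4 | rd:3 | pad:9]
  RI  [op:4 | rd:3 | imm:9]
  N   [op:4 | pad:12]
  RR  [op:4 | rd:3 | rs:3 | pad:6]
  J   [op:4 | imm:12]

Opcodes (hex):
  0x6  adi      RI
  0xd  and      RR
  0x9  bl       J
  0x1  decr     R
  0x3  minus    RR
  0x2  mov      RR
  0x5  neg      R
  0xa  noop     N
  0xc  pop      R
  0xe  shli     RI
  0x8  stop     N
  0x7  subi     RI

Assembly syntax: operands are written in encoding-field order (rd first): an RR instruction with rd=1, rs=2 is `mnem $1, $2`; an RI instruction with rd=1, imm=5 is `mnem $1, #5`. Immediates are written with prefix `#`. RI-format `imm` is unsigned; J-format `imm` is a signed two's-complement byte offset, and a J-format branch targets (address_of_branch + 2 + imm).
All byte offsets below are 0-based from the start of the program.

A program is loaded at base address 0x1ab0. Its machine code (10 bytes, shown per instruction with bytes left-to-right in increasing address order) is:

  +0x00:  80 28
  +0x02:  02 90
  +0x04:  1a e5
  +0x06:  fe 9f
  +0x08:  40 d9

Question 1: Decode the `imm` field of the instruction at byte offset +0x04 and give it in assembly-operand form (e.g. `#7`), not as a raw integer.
#282

+0x04: 1a e5 ⇒ word 0xe51a (little)
  opcode bits[15:12]=0xe: shli/RI
  rd: (w>>9)&0x7=0x2 → $2
  imm: (w>>0)&0x1ff=0x11a → #282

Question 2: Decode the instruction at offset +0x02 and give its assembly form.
off 0x02: read 02 90 as little → 0x9002
  top 4b → 0x9 → bl [J]
  [11:0] imm=2 = #2

bl #2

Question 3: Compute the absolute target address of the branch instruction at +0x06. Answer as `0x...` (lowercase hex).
@+06  little-endian(fe 9f) = 0x9ffe
  top 4b → 0x9 → bl [J]
  [11:0] imm=4094 (s12→-2) = #-2
  target = base 0x1ab0 + off 0x06 + 2 + imm -2 = 0x1ab6

0x1ab6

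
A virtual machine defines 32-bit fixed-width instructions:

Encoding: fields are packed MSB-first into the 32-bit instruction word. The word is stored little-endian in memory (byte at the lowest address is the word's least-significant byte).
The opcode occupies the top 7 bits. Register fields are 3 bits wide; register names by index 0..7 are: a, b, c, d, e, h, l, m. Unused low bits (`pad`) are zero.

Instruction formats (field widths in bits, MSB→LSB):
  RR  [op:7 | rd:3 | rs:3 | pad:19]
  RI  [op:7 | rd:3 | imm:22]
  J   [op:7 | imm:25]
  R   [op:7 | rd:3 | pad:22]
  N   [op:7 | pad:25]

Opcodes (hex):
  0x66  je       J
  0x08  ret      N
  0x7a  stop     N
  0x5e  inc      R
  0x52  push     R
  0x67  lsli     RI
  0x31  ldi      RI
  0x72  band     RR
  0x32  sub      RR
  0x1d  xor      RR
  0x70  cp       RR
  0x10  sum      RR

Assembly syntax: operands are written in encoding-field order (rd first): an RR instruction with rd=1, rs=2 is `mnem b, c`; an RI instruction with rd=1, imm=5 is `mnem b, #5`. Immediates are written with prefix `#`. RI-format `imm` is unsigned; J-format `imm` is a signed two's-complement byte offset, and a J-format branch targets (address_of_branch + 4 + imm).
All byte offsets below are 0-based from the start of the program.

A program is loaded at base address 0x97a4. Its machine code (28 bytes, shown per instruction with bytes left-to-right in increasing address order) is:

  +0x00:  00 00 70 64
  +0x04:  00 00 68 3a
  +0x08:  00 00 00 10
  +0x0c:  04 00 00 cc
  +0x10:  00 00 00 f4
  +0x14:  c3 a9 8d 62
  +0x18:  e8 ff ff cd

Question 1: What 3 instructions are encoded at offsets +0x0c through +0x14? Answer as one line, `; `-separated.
je #4; stop; ldi c, #895427

@+0c  little-endian(04 00 00 cc) = 0xcc000004
  opcode bits[31:25]=0x66: je/J
  [24:0] imm=4 = #4
@+10  little-endian(00 00 00 f4) = 0xf4000000
  opcode bits[31:25]=0x7a: stop/N
@+14  little-endian(c3 a9 8d 62) = 0x628da9c3
  opcode bits[31:25]=0x31: ldi/RI
  [24:22] rd=2 = c
  [21:0] imm=895427 = #895427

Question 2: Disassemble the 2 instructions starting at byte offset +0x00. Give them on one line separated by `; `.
[00] 00 00 70 64 → 0x64700000
  opcode bits[31:25]=0x32: sub/RR
  rd@[24:22]=0x1 ⇒ b
  rs@[21:19]=0x6 ⇒ l
[04] 00 00 68 3a → 0x3a680000
  opcode bits[31:25]=0x1d: xor/RR
  rd@[24:22]=0x1 ⇒ b
  rs@[21:19]=0x5 ⇒ h

sub b, l; xor b, h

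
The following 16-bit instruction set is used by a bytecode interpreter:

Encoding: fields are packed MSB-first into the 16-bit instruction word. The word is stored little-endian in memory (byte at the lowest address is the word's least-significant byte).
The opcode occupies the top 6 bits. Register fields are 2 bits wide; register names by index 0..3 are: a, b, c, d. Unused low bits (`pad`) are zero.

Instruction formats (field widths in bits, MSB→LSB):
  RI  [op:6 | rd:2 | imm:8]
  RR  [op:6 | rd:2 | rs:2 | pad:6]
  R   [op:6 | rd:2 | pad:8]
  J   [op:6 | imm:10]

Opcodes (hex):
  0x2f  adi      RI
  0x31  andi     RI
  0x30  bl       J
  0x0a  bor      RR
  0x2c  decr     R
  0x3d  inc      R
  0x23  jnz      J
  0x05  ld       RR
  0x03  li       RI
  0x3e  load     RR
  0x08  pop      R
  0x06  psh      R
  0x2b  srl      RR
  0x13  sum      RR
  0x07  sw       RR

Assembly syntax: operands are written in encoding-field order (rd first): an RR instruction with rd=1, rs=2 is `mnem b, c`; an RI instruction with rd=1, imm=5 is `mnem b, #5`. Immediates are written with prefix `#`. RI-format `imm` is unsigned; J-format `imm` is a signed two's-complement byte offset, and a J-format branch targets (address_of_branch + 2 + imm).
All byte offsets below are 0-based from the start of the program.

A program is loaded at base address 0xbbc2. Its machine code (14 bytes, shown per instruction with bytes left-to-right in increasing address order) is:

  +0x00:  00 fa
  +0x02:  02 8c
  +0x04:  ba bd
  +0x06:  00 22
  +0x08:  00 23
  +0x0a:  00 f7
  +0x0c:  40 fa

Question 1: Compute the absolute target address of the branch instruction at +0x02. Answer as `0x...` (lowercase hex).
0xbbc8

+0x02: 02 8c ⇒ word 0x8c02 (little)
  opcode bits[15:10]=0x23: jnz/J
  [9:0] imm=2 = #2
  target = base 0xbbc2 + off 0x02 + 2 + imm 2 = 0xbbc8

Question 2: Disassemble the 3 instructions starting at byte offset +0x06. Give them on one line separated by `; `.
off 0x06: read 00 22 as little → 0x2200
  opcode bits[15:10]=0x8: pop/R
  rd: (w>>8)&0x3=0x2 → c
off 0x08: read 00 23 as little → 0x2300
  opcode bits[15:10]=0x8: pop/R
  rd: (w>>8)&0x3=0x3 → d
off 0x0a: read 00 f7 as little → 0xf700
  opcode bits[15:10]=0x3d: inc/R
  rd: (w>>8)&0x3=0x3 → d

pop c; pop d; inc d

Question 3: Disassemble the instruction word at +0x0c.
load c, b

[0c] 40 fa → 0xfa40
  top 6b → 0x3e → load [RR]
  rd: (w>>8)&0x3=0x2 → c
  rs: (w>>6)&0x3=0x1 → b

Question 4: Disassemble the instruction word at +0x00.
+0x00: 00 fa ⇒ word 0xfa00 (little)
  op=0xfa00>>10=0x3e ⇒ load (RR)
  [9:8] rd=2 = c
  [7:6] rs=0 = a

load c, a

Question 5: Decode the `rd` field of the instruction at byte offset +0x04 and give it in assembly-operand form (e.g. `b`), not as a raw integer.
b

[04] ba bd → 0xbdba
  opcode bits[15:10]=0x2f: adi/RI
  rd: (w>>8)&0x3=0x1 → b
  imm: (w>>0)&0xff=0xba → #186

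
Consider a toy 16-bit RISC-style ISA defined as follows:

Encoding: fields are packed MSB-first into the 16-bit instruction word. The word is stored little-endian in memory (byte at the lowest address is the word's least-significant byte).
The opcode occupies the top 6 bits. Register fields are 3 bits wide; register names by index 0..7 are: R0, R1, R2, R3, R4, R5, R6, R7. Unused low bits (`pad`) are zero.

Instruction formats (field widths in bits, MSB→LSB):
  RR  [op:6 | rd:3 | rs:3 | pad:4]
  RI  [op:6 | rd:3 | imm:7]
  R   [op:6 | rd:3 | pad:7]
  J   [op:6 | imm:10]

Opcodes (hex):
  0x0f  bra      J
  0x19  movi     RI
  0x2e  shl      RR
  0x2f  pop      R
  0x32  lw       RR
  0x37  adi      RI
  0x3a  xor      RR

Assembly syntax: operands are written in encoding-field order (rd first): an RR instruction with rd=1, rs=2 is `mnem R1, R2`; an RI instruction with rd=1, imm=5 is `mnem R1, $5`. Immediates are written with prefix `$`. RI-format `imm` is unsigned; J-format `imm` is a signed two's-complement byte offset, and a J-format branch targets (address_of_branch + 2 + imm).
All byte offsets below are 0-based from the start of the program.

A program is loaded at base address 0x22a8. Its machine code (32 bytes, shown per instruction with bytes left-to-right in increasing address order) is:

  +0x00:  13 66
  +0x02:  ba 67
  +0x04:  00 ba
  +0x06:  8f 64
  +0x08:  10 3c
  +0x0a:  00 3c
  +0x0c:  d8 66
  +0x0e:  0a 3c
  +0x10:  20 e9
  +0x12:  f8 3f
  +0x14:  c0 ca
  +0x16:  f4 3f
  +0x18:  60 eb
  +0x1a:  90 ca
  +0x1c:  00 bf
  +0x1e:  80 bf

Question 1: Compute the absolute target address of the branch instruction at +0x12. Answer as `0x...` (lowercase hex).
[12] f8 3f → 0x3ff8
  opcode bits[15:10]=0xf: bra/J
  imm@[9:0]=0x3f8 (s10→-8) ⇒ $-8
  target = base 0x22a8 + off 0x12 + 2 + imm -8 = 0x22b4

0x22b4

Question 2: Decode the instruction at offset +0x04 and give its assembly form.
shl R4, R0

[04] 00 ba → 0xba00
  opcode bits[15:10]=0x2e: shl/RR
  rd@[9:7]=0x4 ⇒ R4
  rs@[6:4]=0x0 ⇒ R0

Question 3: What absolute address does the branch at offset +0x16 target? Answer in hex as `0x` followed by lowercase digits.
0x22b4

+0x16: f4 3f ⇒ word 0x3ff4 (little)
  top 6b → 0xf → bra [J]
  [9:0] imm=1012 (s10→-12) = $-12
  target = base 0x22a8 + off 0x16 + 2 + imm -12 = 0x22b4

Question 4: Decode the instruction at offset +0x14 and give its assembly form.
+0x14: c0 ca ⇒ word 0xcac0 (little)
  op=0xcac0>>10=0x32 ⇒ lw (RR)
  rd@[9:7]=0x5 ⇒ R5
  rs@[6:4]=0x4 ⇒ R4

lw R5, R4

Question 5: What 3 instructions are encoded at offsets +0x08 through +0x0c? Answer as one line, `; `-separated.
bra $16; bra $0; movi R5, $88

@+08  little-endian(10 3c) = 0x3c10
  op=0x3c10>>10=0xf ⇒ bra (J)
  [9:0] imm=16 = $16
@+0a  little-endian(00 3c) = 0x3c00
  op=0x3c00>>10=0xf ⇒ bra (J)
  [9:0] imm=0 = $0
@+0c  little-endian(d8 66) = 0x66d8
  op=0x66d8>>10=0x19 ⇒ movi (RI)
  [9:7] rd=5 = R5
  [6:0] imm=88 = $88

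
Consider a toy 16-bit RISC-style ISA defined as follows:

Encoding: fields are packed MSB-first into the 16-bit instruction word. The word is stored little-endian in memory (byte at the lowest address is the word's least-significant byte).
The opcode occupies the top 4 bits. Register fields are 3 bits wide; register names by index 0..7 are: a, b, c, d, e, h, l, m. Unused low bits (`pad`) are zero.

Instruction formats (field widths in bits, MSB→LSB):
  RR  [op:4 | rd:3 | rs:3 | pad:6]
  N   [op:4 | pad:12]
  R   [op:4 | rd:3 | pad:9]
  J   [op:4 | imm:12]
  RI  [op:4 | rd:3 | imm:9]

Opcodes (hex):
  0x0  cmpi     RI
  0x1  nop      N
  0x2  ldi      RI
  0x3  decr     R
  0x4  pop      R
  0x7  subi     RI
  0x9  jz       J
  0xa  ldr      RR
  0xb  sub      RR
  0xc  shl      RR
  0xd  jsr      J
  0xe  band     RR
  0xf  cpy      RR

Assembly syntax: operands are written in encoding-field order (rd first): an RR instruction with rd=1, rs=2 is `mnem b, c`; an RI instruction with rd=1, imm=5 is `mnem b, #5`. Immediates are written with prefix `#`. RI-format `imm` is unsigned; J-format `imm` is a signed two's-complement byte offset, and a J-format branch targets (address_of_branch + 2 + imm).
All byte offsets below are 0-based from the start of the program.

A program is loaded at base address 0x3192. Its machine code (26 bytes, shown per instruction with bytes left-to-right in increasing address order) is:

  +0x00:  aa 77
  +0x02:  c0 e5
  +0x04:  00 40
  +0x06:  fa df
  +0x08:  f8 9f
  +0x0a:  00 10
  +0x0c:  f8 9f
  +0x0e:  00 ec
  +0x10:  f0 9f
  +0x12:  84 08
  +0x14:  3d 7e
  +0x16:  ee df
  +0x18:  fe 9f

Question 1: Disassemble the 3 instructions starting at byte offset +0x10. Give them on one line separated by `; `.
jz #-16; cmpi e, #132; subi m, #61

off 0x10: read f0 9f as little → 0x9ff0
  opcode bits[15:12]=0x9: jz/J
  imm: (w>>0)&0xfff=0xff0 (s12→-16) → #-16
off 0x12: read 84 08 as little → 0x0884
  opcode bits[15:12]=0x0: cmpi/RI
  rd: (w>>9)&0x7=0x4 → e
  imm: (w>>0)&0x1ff=0x84 → #132
off 0x14: read 3d 7e as little → 0x7e3d
  opcode bits[15:12]=0x7: subi/RI
  rd: (w>>9)&0x7=0x7 → m
  imm: (w>>0)&0x1ff=0x3d → #61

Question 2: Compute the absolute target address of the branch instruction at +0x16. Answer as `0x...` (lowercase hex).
off 0x16: read ee df as little → 0xdfee
  opcode bits[15:12]=0xd: jsr/J
  [11:0] imm=4078 (s12→-18) = #-18
  target = base 0x3192 + off 0x16 + 2 + imm -18 = 0x3198

0x3198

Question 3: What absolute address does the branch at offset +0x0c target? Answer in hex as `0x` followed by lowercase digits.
0x3198

[0c] f8 9f → 0x9ff8
  op=0x9ff8>>12=0x9 ⇒ jz (J)
  imm@[11:0]=0xff8 (s12→-8) ⇒ #-8
  target = base 0x3192 + off 0x0c + 2 + imm -8 = 0x3198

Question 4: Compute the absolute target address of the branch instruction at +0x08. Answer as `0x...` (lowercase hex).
0x3194

@+08  little-endian(f8 9f) = 0x9ff8
  op=0x9ff8>>12=0x9 ⇒ jz (J)
  imm: (w>>0)&0xfff=0xff8 (s12→-8) → #-8
  target = base 0x3192 + off 0x08 + 2 + imm -8 = 0x3194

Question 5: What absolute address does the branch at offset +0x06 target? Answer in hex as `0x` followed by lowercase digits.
0x3194

@+06  little-endian(fa df) = 0xdffa
  top 4b → 0xd → jsr [J]
  [11:0] imm=4090 (s12→-6) = #-6
  target = base 0x3192 + off 0x06 + 2 + imm -6 = 0x3194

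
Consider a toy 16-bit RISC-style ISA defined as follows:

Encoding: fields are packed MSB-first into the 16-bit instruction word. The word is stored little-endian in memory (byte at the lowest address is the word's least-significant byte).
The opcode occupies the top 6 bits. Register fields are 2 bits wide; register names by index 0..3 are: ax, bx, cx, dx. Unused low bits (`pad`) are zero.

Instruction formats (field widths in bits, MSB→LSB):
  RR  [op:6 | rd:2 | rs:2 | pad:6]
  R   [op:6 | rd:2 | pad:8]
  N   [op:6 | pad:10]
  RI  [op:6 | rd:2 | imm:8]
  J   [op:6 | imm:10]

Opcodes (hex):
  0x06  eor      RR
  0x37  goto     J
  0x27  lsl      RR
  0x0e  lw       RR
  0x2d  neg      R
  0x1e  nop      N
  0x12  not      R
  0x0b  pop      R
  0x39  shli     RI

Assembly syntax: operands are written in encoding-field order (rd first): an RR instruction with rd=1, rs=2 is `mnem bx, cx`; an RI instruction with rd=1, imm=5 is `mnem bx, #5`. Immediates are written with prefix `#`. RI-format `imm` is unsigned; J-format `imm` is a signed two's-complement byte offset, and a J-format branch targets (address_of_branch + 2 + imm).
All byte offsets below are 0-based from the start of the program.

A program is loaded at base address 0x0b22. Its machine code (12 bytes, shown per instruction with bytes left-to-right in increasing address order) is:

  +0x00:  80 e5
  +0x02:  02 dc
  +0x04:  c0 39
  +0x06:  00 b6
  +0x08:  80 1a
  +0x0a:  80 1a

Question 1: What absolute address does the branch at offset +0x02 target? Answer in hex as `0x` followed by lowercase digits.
off 0x02: read 02 dc as little → 0xdc02
  op=0xdc02>>10=0x37 ⇒ goto (J)
  imm@[9:0]=0x2 ⇒ #2
  target = base 0x0b22 + off 0x02 + 2 + imm 2 = 0x0b28

0x0b28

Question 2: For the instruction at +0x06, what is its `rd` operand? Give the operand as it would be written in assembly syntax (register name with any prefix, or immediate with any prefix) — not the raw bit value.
off 0x06: read 00 b6 as little → 0xb600
  opcode bits[15:10]=0x2d: neg/R
  rd: (w>>8)&0x3=0x2 → cx

cx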